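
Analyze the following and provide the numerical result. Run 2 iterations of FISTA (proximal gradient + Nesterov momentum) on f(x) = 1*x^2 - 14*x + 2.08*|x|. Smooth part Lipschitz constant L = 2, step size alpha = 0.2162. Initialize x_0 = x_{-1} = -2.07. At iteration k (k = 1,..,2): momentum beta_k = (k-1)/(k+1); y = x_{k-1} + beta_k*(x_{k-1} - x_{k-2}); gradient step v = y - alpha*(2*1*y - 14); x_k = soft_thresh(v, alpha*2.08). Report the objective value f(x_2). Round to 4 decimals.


FISTA on f(x) = 1*x^2 - 14*x + 2.08*|x|
L = 2, alpha = 0.2162
Iteration 1: beta = 0.0, y = -2.07 + 0.0*(-2.07 + 2.07) = -2.07
  grad(y) = -18.14, v = y - alpha*grad = 1.8519
  prox(v) = soft_thresh(1.8519, 0.4497) = 1.4022
Iteration 2: beta = 0.3333, y = 1.4022 + 0.3333*(1.4022 + 2.07) = 2.5596
  grad(y) = -8.8809, v = y - alpha*grad = 4.4796
  prox(v) = soft_thresh(4.4796, 0.4497) = 4.0299
f(x_2) = 1*4.0299^2 - 14*4.0299 + 2.08*|4.0299| = -31.7964


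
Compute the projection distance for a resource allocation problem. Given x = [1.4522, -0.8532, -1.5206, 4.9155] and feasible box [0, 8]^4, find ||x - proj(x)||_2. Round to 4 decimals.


Project each component onto [0, 8].
clip(1.4522) = 1.4522, clip(-0.8532) = 0.0, clip(-1.5206) = 0.0, clip(4.9155) = 4.9155
Projection = [1.4522, 0.0, 0.0, 4.9155]
Squared diffs: [0.0, 0.728, 2.3122, 0.0]
Distance = sqrt(3.0402) = 1.7436


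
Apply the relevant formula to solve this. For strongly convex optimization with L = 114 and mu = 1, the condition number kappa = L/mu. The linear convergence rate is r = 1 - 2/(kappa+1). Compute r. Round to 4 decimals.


Step 1: Compute the condition number.
kappa = L/mu = 114/1 = 114.0
Step 2: Compute the convergence rate.
r = 1 - 2/(kappa + 1) = 1 - 2*mu/(L + mu) = (L - mu)/(L + mu) = 113/115 = 0.9826


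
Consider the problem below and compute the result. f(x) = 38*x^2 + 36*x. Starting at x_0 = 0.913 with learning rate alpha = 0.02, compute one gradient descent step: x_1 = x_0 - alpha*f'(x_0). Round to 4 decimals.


We compute the gradient at x_0 and apply the update.
f'(x) = 76*x + 36
f'(0.913) = 76*0.913 + 36 = 105.388
x_1 = 0.913 - 0.02*105.388 = -1.1948


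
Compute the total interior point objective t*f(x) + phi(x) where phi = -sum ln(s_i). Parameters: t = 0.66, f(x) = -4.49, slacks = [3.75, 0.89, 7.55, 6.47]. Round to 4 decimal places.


Step 1: Compute log-barrier.
ln values: [1.3218, -0.1165, 2.0215, 1.8672]
phi = -(1.3218 - 0.1165 + 2.0215 + 1.8672) = -5.0939
Step 2: Compute augmented objective.
t*f(x) = 0.66*-4.49 = -2.9634
Total = -2.9634 - 5.0939 = -8.0573


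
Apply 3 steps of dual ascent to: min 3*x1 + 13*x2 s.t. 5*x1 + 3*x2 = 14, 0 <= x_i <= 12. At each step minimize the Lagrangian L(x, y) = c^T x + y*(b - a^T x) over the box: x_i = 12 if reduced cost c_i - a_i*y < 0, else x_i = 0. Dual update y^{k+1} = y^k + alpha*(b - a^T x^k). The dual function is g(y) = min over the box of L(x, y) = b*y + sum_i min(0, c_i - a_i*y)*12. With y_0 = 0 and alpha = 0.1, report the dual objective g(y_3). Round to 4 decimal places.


Dual ascent for LP: min 3*x1 + 13*x2, 5*x1 + 3*x2 = 14, 0 <= x_i <= 12
Step 1: y^k = 0.0, reduced costs: (3.0, 13.0)
  x^k = (0.0, 0.0), subgradient = b - a^T x = 14.0
  y^{k+1} = 0.0 + 0.1*14.0 = 1.4
Step 2: y^k = 1.4, reduced costs: (-4.0, 8.8)
  x^k = (12.0, 0.0), subgradient = b - a^T x = -46.0
  y^{k+1} = 1.4 + 0.1*-46.0 = -3.2
Step 3: y^k = -3.2, reduced costs: (19.0, 22.6)
  x^k = (0.0, 0.0), subgradient = b - a^T x = 14.0
  y^{k+1} = -3.2 + 0.1*14.0 = -1.8
Dual objective at y_3 = -1.8: reduced costs (12.0, 18.4), box minimizer x = (0.0, 0.0)
g(y_3) = b*y + (c1 - a1*y)*x1 + (c2 - a2*y)*x2 = 14*(-1.8) + 12.0*0.0 + 18.4*0.0 = -25.2 + 0.0 + 0.0 = -25.2


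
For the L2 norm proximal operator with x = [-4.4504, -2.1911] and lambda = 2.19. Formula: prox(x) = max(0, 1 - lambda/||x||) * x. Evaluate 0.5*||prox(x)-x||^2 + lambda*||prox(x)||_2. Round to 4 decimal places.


Step 1: Compute ||x||.
||x|| = 4.9605
Step 2: Compute scaling factor.
scale = max(0, 1 - 2.19/4.9605) = 0.5585
Step 3: prox(x) = [-2.4856, -1.2238]
||prox(x)|| = 2.7705
Step 4: Proximal objective.
0.5*||prox-x||^2 = 2.3981
lambda*||prox|| = 6.0674
Total = 8.4655


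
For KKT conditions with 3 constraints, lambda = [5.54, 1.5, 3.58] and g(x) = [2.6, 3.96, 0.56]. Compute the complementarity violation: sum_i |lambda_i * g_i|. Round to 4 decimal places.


KKT complementary slackness check:
lambda_1 * g_1 = 5.54 * 2.6 = 14.404
lambda_2 * g_2 = 1.5 * 3.96 = 5.94
lambda_3 * g_3 = 3.58 * 0.56 = 2.0048
Total violation = 14.404 + 5.94 + 2.0048 = 22.3488


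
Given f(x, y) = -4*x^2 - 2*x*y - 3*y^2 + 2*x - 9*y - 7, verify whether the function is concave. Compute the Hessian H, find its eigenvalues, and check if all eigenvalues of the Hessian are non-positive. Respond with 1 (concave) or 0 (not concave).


The Hessian of f(x,y) = -4*x^2 - 2*x*y - 3*y^2 + 2*x - 9*y - 7 is:
H = [[-8, -2], [-2, -6]]
Trace = -8 - 6 = -14
Determinant = -8*-6 - (-2)^2 = 44
Discriminant = (-14)^2 - 4*44 = 20.0
Eigenvalues: lambda_1 = -9.2361, lambda_2 = -4.7639
The function is concave.

1


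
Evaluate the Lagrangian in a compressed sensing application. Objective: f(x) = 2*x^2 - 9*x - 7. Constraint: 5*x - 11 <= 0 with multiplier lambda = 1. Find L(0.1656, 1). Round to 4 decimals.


Step 1: Evaluate f(x).
f(0.1656) = 2*0.1656^2 - 9*0.1656 - 7 = -8.4356
Step 2: Evaluate g(x).
g(0.1656) = 5*0.1656 - 11 = -10.172
Step 3: Compute Lagrangian.
L = -8.4356 + 1*-10.172 = -18.6076


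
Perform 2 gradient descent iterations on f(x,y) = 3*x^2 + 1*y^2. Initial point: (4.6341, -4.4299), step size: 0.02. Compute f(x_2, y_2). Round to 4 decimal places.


Gradient descent on f(x,y) = 3*x^2 + 1*y^2.
Starting point: (4.6341, -4.4299), alpha = 0.02
Step 1: grad_x = 2*3*4.6341 = 27.8046, grad_y = 2*1*-4.4299 = -8.8598
  x_1 = 4.6341 - 0.02*27.8046 = 4.078
  y_1 = -4.4299 - 0.02*-8.8598 = -4.2527
Step 2: grad_x = 2*3*4.078 = 24.468, grad_y = 2*1*-4.2527 = -8.5054
  x_2 = 4.078 - 0.02*24.468 = 3.5886
  y_2 = -4.2527 - 0.02*-8.5054 = -4.0826
f(3.5886, -4.0826) = 3*3.5886^2 + 1*(-4.0826)^2 = 55.3028


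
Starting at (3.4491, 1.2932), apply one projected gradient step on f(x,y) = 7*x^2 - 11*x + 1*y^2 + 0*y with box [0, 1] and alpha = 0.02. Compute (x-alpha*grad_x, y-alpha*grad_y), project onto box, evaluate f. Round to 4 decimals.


Step 1: Compute gradient at (3.4491, 1.2932).
grad_x = 2*7*3.4491 - 11 = 37.2874
grad_y = 2*1*1.2932 + 0 = 2.5864
Step 2: Gradient step.
x_raw = 3.4491 - 0.02*37.2874 = 2.7034
y_raw = 1.2932 - 0.02*2.5864 = 1.2415
Step 3: Project onto [0, 1].
x_proj = clip(2.7034) = 1.0
y_proj = clip(1.2415) = 1.0
Step 4: Evaluate f.
f(1.0, 1.0) = -3.0


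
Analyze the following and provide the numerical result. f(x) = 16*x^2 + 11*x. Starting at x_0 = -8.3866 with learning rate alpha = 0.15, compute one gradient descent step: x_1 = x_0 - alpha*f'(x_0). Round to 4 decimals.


We compute the gradient at x_0 and apply the update.
f'(x) = 32*x + 11
f'(-8.3866) = 32*-8.3866 + 11 = -257.3712
x_1 = -8.3866 - 0.15*-257.3712 = 30.2191


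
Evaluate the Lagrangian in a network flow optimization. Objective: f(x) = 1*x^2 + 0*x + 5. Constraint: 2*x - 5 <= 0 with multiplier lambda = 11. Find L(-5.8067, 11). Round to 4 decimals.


Step 1: Evaluate f(x).
f(-5.8067) = 1*(-5.8067)^2 + 0*(-5.8067) + 5 = 38.7178
Step 2: Evaluate g(x).
g(-5.8067) = 2*-5.8067 - 5 = -16.6134
Step 3: Compute Lagrangian.
L = 38.7178 + 11*-16.6134 = -144.0296


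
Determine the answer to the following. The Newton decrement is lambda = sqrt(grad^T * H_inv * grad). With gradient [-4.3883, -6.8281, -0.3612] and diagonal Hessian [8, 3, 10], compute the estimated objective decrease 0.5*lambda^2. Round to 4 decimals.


Step 1: H is diagonal, so H^(-1) * g = [-0.5485, -2.276, -0.0361].
Step 2: g^T H^(-1) g = sum_i g_i^2 / H_ii
  = (-4.3883)^2/8 + (-6.8281)^2/3 + (-0.3612)^2/10
  = 2.4071 + 15.541 + 0.013 = 17.9612
Step 3: Objective decrease = 0.5 * g^T H^(-1) g = 8.9806


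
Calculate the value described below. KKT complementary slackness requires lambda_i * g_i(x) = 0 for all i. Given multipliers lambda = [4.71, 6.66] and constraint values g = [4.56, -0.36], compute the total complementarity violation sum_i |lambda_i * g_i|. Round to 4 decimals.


KKT complementary slackness check:
lambda_1 * g_1 = 4.71 * 4.56 = 21.4776
lambda_2 * g_2 = 6.66 * -0.36 = -2.3976
Total violation = 21.4776 + 2.3976 = 23.8752


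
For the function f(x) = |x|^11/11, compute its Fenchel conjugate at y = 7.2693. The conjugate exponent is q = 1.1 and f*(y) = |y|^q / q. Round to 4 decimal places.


The conjugate exponent q satisfies 1/p + 1/q = 1.
p = 11, so q = 11/(11 - 1) = 1.1
|y|^q = 7.2693^1.1 = 8.8642
f*(7.2693) = 8.8642 / 1.1 = 8.0584


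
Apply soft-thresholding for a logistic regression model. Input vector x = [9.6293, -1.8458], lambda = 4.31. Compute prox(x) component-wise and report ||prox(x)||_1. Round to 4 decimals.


Soft-thresholding with lambda = 4.31:
prox(9.6293) = sign(9.6293)*max(|9.6293| - 4.31, 0) = 5.3193
prox(-1.8458) = sign(-1.8458)*max(|-1.8458| - 4.31, 0) = 0.0
prox(x) = [5.3193, 0.0]
||prox(x)||_1 = 5.3193 + 0.0 = 5.3193


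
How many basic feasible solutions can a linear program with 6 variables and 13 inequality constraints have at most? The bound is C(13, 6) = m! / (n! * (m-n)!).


Each vertex corresponds to some choice of n active constraints out of m, so the number of vertices is at most C(m, n) = m! / (n!(m-n)!).
m = 13, n = 6
Numerator: 13 * 12 * 11 * 10 * 9 * 8
Denominator: 6! = 720
C(13, 6) = 1716


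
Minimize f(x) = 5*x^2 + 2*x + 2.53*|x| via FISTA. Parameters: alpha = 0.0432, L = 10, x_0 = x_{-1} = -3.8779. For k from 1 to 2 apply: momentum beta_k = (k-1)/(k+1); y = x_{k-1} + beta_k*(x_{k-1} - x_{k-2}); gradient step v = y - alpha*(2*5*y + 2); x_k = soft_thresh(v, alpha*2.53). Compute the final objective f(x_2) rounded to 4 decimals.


FISTA on f(x) = 5*x^2 + 2*x + 2.53*|x|
L = 10, alpha = 0.0432
Iteration 1: beta = 0.0, y = -3.8779 + 0.0*(-3.8779 + 3.8779) = -3.8779
  grad(y) = -36.779, v = y - alpha*grad = -2.289
  prox(v) = soft_thresh(-2.289, 0.1093) = -2.1798
Iteration 2: beta = 0.3333, y = -2.1798 + 0.3333*(-2.1798 + 3.8779) = -1.6137
  grad(y) = -14.137, v = y - alpha*grad = -1.003
  prox(v) = soft_thresh(-1.003, 0.1093) = -0.8937
f(x_2) = 5*(-0.8937)^2 + 2*(-0.8937) + 2.53*|-0.8937| = 4.467


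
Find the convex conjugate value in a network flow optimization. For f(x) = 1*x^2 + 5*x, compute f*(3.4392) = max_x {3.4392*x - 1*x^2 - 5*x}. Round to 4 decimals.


f*(y) = sup_x {y*x - a*x^2 - b*x} = sup_x {(y-b)*x - a*x^2}
FOC: (y - b) - 2a*x = 0 => x* = (y - b)/(2a)
x* = (3.4392 - 5)/(2*1) = -0.7804
f*(3.4392) = (y-b)^2/(4a) = (3.4392 - 5)^2/(4*1)
= 2.4361/4 = 0.609


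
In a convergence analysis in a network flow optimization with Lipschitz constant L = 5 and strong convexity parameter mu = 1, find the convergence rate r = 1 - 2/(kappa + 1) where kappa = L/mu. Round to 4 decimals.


Step 1: Compute the condition number.
kappa = L/mu = 5/1 = 5.0
Step 2: Compute the convergence rate.
r = 1 - 2/(kappa + 1) = 1 - 2*mu/(L + mu) = (L - mu)/(L + mu) = 4/6 = 0.6667


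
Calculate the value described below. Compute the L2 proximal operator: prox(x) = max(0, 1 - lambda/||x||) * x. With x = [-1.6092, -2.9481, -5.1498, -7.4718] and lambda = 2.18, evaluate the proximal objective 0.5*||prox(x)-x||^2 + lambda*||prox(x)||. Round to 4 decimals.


Step 1: Compute ||x||.
||x|| = 9.6762
Step 2: Compute scaling factor.
scale = max(0, 1 - 2.18/9.6762) = 0.7747
Step 3: prox(x) = [-1.2467, -2.2839, -3.9896, -5.7884]
||prox(x)|| = 7.4962
Step 4: Proximal objective.
0.5*||prox-x||^2 = 2.3762
lambda*||prox|| = 16.3417
Total = 18.7179


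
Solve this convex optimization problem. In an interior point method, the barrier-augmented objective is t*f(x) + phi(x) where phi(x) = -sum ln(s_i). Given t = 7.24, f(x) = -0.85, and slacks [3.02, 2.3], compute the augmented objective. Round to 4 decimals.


Step 1: Compute log-barrier.
ln values: [1.1053, 0.8329]
phi = -(1.1053 + 0.8329) = -1.9382
Step 2: Compute augmented objective.
t*f(x) = 7.24*-0.85 = -6.154
Total = -6.154 - 1.9382 = -8.0922


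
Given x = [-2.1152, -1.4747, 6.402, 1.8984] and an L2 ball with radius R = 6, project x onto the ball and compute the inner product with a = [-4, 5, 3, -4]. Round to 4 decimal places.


Step 1: Compute ||x|| (intermediates to 6 decimals).
||x|| = sqrt((-2.1152)^2 + (-1.4747)^2 + 6.402^2 + 1.8984^2) = 7.158096
Step 2: Project.
Since ||x|| > R, scale = R/||x|| = 6/7.158096 = 0.838212, proj(x) = scale * x
proj(x) = [-1.772986, -1.236111, 5.366233, 1.591262]
Step 3: Dot product.
a^T * proj(x) = -4*(-1.772986) + 5*(-1.236111) + 3*5.366233 - 4*1.591262 = 10.645


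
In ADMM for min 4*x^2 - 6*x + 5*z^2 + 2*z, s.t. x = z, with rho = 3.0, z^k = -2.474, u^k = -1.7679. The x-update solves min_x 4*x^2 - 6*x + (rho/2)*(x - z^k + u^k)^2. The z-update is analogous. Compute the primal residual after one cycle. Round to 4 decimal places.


ADMM iteration with rho = 3.0, z^k = -2.474, u^k = -1.7679
Step 1: x-update.
Minimize 4*x^2 - 6*x + (3.0/2)*(x + 2.474 - 1.7679)^2
FOC: (2*4 + 3.0)*x = 6 + 3.0*(-2.474 + 1.7679)
x^{k+1} = 0.3529
Step 2: z-update.
Minimize 5*z^2 + 2*z + (3.0/2)*(0.3529 - z - 1.7679)^2
FOC: (2*5 + 3.0)*z = -2 + 3.0*(0.3529 - 1.7679)
z^{k+1} = -0.4804
Step 3: u-update.
u^{k+1} = -1.7679 + 0.3529 + 0.4804 = -0.9346
Step 4: Primal residual = |0.3529 + 0.4804| = 0.8333


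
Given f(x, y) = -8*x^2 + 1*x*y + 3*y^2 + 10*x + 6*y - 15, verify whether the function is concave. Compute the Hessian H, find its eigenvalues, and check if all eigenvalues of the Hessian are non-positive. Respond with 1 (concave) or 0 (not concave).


The Hessian of f(x,y) = -8*x^2 + 1*x*y + 3*y^2 + 10*x + 6*y - 15 is:
H = [[-16, 1], [1, 6]]
Trace = -16 + 6 = -10
Determinant = -16*6 - (1)^2 = -97
Discriminant = (-10)^2 - 4*-97 = 488.0
Eigenvalues: lambda_1 = -16.0454, lambda_2 = 6.0454
The function is not concave.

0


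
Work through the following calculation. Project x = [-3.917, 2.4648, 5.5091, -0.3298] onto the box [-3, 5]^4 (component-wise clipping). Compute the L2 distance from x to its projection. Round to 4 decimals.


Project each component onto [-3, 5].
clip(-3.917) = -3.0, clip(2.4648) = 2.4648, clip(5.5091) = 5.0, clip(-0.3298) = -0.3298
Projection = [-3.0, 2.4648, 5.0, -0.3298]
Squared diffs: [0.8409, 0.0, 0.2592, 0.0]
Distance = sqrt(1.1001) = 1.0488


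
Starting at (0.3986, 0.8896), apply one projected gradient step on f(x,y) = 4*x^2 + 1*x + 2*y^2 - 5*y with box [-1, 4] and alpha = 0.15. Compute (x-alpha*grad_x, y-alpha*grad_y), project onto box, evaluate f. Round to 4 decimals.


Step 1: Compute gradient at (0.3986, 0.8896).
grad_x = 2*4*0.3986 + 1 = 4.1888
grad_y = 2*2*0.8896 - 5 = -1.4416
Step 2: Gradient step.
x_raw = 0.3986 - 0.15*4.1888 = -0.2297
y_raw = 0.8896 - 0.15*-1.4416 = 1.1058
Step 3: Project onto [-1, 4].
x_proj = clip(-0.2297) = -0.2297
y_proj = clip(1.1058) = 1.1058
Step 4: Evaluate f.
f(-0.2297, 1.1058) = -3.1021


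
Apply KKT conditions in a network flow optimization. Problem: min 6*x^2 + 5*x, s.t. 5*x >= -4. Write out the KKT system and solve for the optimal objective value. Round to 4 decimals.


Step 1: Try lambda = 0 (constraint inactive).
Stationarity: 2*6*x + 5 = 0
x* = -5/(2*6) = -5/12 = -0.4167 (rounded; the exact value -5/12 is used below)
Check constraint: 5*-0.4167 = -2.0835 >= -4 -- satisfied.
Step 2: Compute optimal value.
f(x*) = 6*(-5/12)^2 + 5*(-5/12) = -1.0417


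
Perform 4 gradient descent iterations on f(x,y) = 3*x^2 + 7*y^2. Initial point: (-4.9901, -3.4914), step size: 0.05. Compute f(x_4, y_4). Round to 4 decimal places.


Gradient descent on f(x,y) = 3*x^2 + 7*y^2.
Starting point: (-4.9901, -3.4914), alpha = 0.05
Step 1: grad_x = 2*3*-4.9901 = -29.9406, grad_y = 2*7*-3.4914 = -48.8796
  x_1 = -4.9901 - 0.05*-29.9406 = -3.4931
  y_1 = -3.4914 - 0.05*-48.8796 = -1.0474
Step 2: grad_x = 2*3*-3.4931 = -20.9584, grad_y = 2*7*-1.0474 = -14.6639
  x_2 = -3.4931 - 0.05*-20.9584 = -2.4451
  y_2 = -1.0474 - 0.05*-14.6639 = -0.3142
Step 3: grad_x = 2*3*-2.4451 = -14.6709, grad_y = 2*7*-0.3142 = -4.3992
  x_3 = -2.4451 - 0.05*-14.6709 = -1.7116
  y_3 = -0.3142 - 0.05*-4.3992 = -0.0943
Step 4: grad_x = 2*3*-1.7116 = -10.2696, grad_y = 2*7*-0.0943 = -1.3197
  x_4 = -1.7116 - 0.05*-10.2696 = -1.1981
  y_4 = -0.0943 - 0.05*-1.3197 = -0.0283
f(-1.1981, -0.0283) = 3*(-1.1981)^2 + 7*(-0.0283)^2 = 4.3121


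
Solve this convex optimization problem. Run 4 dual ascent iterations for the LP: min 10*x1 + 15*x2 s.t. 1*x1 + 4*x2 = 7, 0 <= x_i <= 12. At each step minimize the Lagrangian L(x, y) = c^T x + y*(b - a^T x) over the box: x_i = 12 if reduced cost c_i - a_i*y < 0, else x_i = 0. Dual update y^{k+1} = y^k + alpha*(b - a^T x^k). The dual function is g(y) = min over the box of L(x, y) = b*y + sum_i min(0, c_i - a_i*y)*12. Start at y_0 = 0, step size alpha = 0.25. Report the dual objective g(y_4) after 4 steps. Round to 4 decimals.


Dual ascent for LP: min 10*x1 + 15*x2, 1*x1 + 4*x2 = 7, 0 <= x_i <= 12
Step 1: y^k = 0.0, reduced costs: (10.0, 15.0)
  x^k = (0.0, 0.0), subgradient = b - a^T x = 7.0
  y^{k+1} = 0.0 + 0.25*7.0 = 1.75
Step 2: y^k = 1.75, reduced costs: (8.25, 8.0)
  x^k = (0.0, 0.0), subgradient = b - a^T x = 7.0
  y^{k+1} = 1.75 + 0.25*7.0 = 3.5
Step 3: y^k = 3.5, reduced costs: (6.5, 1.0)
  x^k = (0.0, 0.0), subgradient = b - a^T x = 7.0
  y^{k+1} = 3.5 + 0.25*7.0 = 5.25
Step 4: y^k = 5.25, reduced costs: (4.75, -6.0)
  x^k = (0.0, 12.0), subgradient = b - a^T x = -41.0
  y^{k+1} = 5.25 + 0.25*-41.0 = -5.0
Dual objective at y_4 = -5.0: reduced costs (15.0, 35.0), box minimizer x = (0.0, 0.0)
g(y_4) = b*y + (c1 - a1*y)*x1 + (c2 - a2*y)*x2 = 7*(-5.0) + 15.0*0.0 + 35.0*0.0 = -35.0 + 0.0 + 0.0 = -35.0


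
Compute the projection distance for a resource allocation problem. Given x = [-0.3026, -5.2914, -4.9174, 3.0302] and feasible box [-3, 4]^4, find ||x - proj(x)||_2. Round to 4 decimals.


Project each component onto [-3, 4].
clip(-0.3026) = -0.3026, clip(-5.2914) = -3.0, clip(-4.9174) = -3.0, clip(3.0302) = 3.0302
Projection = [-0.3026, -3.0, -3.0, 3.0302]
Squared diffs: [0.0, 5.2505, 3.6764, 0.0]
Distance = sqrt(8.9269) = 2.9878


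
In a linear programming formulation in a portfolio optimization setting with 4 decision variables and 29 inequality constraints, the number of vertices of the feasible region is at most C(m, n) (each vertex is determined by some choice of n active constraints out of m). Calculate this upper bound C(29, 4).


Each vertex corresponds to some choice of n active constraints out of m, so the number of vertices is at most C(m, n) = m! / (n!(m-n)!).
m = 29, n = 4
Numerator: 29 * 28 * 27 * 26
Denominator: 4! = 24
C(29, 4) = 23751


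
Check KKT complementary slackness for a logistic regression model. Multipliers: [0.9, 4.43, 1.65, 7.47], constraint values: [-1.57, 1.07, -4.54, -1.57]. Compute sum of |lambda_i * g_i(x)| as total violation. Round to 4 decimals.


KKT complementary slackness check:
lambda_1 * g_1 = 0.9 * -1.57 = -1.413
lambda_2 * g_2 = 4.43 * 1.07 = 4.7401
lambda_3 * g_3 = 1.65 * -4.54 = -7.491
lambda_4 * g_4 = 7.47 * -1.57 = -11.7279
Total violation = 1.413 + 4.7401 + 7.491 + 11.7279 = 25.372


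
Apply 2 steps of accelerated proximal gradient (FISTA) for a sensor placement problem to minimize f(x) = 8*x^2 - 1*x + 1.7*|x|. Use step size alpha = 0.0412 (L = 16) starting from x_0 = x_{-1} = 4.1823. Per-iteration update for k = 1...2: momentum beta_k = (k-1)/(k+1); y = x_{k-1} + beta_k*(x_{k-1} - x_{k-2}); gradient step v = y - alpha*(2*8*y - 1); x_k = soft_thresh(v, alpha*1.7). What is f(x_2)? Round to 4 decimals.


FISTA on f(x) = 8*x^2 - 1*x + 1.7*|x|
L = 16, alpha = 0.0412
Iteration 1: beta = 0.0, y = 4.1823 + 0.0*(4.1823 - 4.1823) = 4.1823
  grad(y) = 65.9168, v = y - alpha*grad = 1.4665
  prox(v) = soft_thresh(1.4665, 0.07) = 1.3965
Iteration 2: beta = 0.3333, y = 1.3965 + 0.3333*(1.3965 - 4.1823) = 0.4679
  grad(y) = 6.4861, v = y - alpha*grad = 0.2007
  prox(v) = soft_thresh(0.2007, 0.07) = 0.1306
f(x_2) = 8*0.1306^2 - 1*0.1306 + 1.7*|0.1306| = 0.2279


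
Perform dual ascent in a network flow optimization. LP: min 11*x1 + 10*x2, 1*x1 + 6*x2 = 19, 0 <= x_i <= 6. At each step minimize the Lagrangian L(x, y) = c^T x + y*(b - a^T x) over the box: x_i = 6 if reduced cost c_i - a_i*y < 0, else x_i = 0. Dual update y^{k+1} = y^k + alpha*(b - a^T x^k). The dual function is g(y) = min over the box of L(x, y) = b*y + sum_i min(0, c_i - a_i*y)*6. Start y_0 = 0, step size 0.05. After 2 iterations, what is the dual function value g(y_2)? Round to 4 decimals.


Dual ascent for LP: min 11*x1 + 10*x2, 1*x1 + 6*x2 = 19, 0 <= x_i <= 6
Step 1: y^k = 0.0, reduced costs: (11.0, 10.0)
  x^k = (0.0, 0.0), subgradient = b - a^T x = 19.0
  y^{k+1} = 0.0 + 0.05*19.0 = 0.95
Step 2: y^k = 0.95, reduced costs: (10.05, 4.3)
  x^k = (0.0, 0.0), subgradient = b - a^T x = 19.0
  y^{k+1} = 0.95 + 0.05*19.0 = 1.9
Dual objective at y_2 = 1.9: reduced costs (9.1, -1.4), box minimizer x = (0.0, 6.0)
g(y_2) = b*y + (c1 - a1*y)*x1 + (c2 - a2*y)*x2 = 19*1.9 + 9.1*0.0 + (-1.4)*6.0 = 36.1 + 0.0 - 8.4 = 27.7


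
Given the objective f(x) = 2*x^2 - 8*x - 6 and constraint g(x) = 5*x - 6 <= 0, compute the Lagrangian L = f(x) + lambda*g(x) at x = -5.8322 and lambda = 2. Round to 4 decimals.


Step 1: Evaluate f(x).
f(-5.8322) = 2*(-5.8322)^2 - 8*(-5.8322) - 6 = 108.6867
Step 2: Evaluate g(x).
g(-5.8322) = 5*-5.8322 - 6 = -35.161
Step 3: Compute Lagrangian.
L = 108.6867 + 2*-35.161 = 38.3647


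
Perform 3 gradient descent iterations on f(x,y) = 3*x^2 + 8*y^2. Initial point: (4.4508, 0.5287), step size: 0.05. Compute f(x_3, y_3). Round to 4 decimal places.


Gradient descent on f(x,y) = 3*x^2 + 8*y^2.
Starting point: (4.4508, 0.5287), alpha = 0.05
Step 1: grad_x = 2*3*4.4508 = 26.7048, grad_y = 2*8*0.5287 = 8.4592
  x_1 = 4.4508 - 0.05*26.7048 = 3.1156
  y_1 = 0.5287 - 0.05*8.4592 = 0.1057
Step 2: grad_x = 2*3*3.1156 = 18.6934, grad_y = 2*8*0.1057 = 1.6918
  x_2 = 3.1156 - 0.05*18.6934 = 2.1809
  y_2 = 0.1057 - 0.05*1.6918 = 0.0211
Step 3: grad_x = 2*3*2.1809 = 13.0854, grad_y = 2*8*0.0211 = 0.3384
  x_3 = 2.1809 - 0.05*13.0854 = 1.5266
  y_3 = 0.0211 - 0.05*0.3384 = 0.0042
f(1.5266, 0.0042) = 3*1.5266^2 + 8*0.0042^2 = 6.9919


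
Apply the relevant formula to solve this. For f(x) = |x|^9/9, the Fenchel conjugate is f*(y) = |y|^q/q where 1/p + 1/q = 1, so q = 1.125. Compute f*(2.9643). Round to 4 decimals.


The conjugate exponent q satisfies 1/p + 1/q = 1.
p = 9, so q = 9/(9 - 1) = 1.125
|y|^q = 2.9643^1.125 = 3.3956
f*(2.9643) = 3.3956 / 1.125 = 3.0183


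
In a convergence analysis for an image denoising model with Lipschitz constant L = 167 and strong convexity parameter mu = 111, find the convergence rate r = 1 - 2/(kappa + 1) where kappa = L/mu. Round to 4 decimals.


Step 1: Compute the condition number.
kappa = L/mu = 167/111 = 1.5045
Step 2: Compute the convergence rate.
r = 1 - 2/(kappa + 1) = 1 - 2*mu/(L + mu) = (L - mu)/(L + mu) = 56/278 = 0.2014


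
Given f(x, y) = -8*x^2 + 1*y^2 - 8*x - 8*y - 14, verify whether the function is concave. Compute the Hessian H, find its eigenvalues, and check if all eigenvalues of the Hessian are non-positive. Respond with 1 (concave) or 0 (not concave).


The Hessian of f(x,y) = -8*x^2 + 1*y^2 - 8*x - 8*y - 14 is:
H = [[-16, 0], [0, 2]]
Trace = -16 + 2 = -14
Determinant = -16*2 - (0)^2 = -32
Discriminant = (-14)^2 - 4*-32 = 324.0
Eigenvalues: lambda_1 = -16.0, lambda_2 = 2.0
The function is not concave.

0


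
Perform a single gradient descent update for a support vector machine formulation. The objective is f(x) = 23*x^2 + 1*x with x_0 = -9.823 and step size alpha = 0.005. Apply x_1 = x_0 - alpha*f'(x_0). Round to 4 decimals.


We compute the gradient at x_0 and apply the update.
f'(x) = 46*x + 1
f'(-9.823) = 46*-9.823 + 1 = -450.858
x_1 = -9.823 - 0.005*-450.858 = -7.5687


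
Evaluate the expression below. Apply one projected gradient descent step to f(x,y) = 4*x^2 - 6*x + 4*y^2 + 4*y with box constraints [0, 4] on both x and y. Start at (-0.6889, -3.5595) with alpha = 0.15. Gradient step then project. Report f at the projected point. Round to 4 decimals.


Step 1: Compute gradient at (-0.6889, -3.5595).
grad_x = 2*4*-0.6889 - 6 = -11.5112
grad_y = 2*4*-3.5595 + 4 = -24.476
Step 2: Gradient step.
x_raw = -0.6889 - 0.15*-11.5112 = 1.0378
y_raw = -3.5595 - 0.15*-24.476 = 0.1119
Step 3: Project onto [0, 4].
x_proj = clip(1.0378) = 1.0378
y_proj = clip(0.1119) = 0.1119
Step 4: Evaluate f.
f(1.0378, 0.1119) = -1.421


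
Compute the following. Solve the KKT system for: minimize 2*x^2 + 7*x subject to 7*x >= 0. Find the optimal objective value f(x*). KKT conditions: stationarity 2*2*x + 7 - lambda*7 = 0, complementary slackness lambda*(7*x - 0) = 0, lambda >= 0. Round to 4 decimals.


Step 1: Try lambda = 0 (constraint inactive).
x_unc = -7/(2*2) = -1.75
Check: 7*-1.75 = -12.25 < 0 -- violated!
Step 2: Constraint must be active: 7*x = 0
x* = 0/7 = 0.0
lambda = (2*2*0.0 + 7)/7 = 1.0
Step 3: Compute optimal value.
f(x*) = 2*0.0^2 + 7*0.0 = 0.0


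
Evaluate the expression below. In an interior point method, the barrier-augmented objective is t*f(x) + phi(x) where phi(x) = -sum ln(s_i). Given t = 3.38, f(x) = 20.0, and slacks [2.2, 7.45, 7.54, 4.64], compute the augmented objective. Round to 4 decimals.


Step 1: Compute log-barrier.
ln values: [0.7885, 2.0082, 2.0202, 1.5347]
phi = -(0.7885 + 2.0082 + 2.0202 + 1.5347) = -6.3516
Step 2: Compute augmented objective.
t*f(x) = 3.38*20.0 = 67.6
Total = 67.6 - 6.3516 = 61.2484


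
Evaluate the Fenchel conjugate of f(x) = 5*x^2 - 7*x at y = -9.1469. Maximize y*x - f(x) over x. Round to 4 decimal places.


f*(y) = sup_x {y*x - a*x^2 - b*x} = sup_x {(y-b)*x - a*x^2}
FOC: (y - b) - 2a*x = 0 => x* = (y - b)/(2a)
x* = (-9.1469 + 7)/(2*5) = -0.2147
f*(-9.1469) = (y-b)^2/(4a) = (-9.1469 + 7)^2/(4*5)
= 4.6092/20 = 0.2305


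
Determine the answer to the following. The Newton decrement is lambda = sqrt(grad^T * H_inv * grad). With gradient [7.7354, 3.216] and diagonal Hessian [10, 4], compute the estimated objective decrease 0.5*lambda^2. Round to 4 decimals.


Step 1: H is diagonal, so H^(-1) * g = [0.7735, 0.804].
Step 2: g^T H^(-1) g = sum_i g_i^2 / H_ii
  = (7.7354)^2/10 + (3.216)^2/4
  = 5.9836 + 2.5857 = 8.5693
Step 3: Objective decrease = 0.5 * g^T H^(-1) g = 4.2847


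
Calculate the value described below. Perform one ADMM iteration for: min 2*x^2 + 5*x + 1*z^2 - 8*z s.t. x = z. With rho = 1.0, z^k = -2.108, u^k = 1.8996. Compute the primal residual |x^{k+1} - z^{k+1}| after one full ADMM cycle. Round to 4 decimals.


ADMM iteration with rho = 1.0, z^k = -2.108, u^k = 1.8996
Step 1: x-update.
Minimize 2*x^2 + 5*x + (1.0/2)*(x + 2.108 + 1.8996)^2
FOC: (2*2 + 1.0)*x = -5 + 1.0*(-2.108 - 1.8996)
x^{k+1} = -1.8015
Step 2: z-update.
Minimize 1*z^2 - 8*z + (1.0/2)*(-1.8015 - z + 1.8996)^2
FOC: (2*1 + 1.0)*z = 8 + 1.0*(-1.8015 + 1.8996)
z^{k+1} = 2.6994
Step 3: u-update.
u^{k+1} = 1.8996 - 1.8015 - 2.6994 = -2.6013
Step 4: Primal residual = |-1.8015 - 2.6994| = 4.5009


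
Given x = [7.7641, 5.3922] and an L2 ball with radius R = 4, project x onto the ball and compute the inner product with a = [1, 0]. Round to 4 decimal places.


Step 1: Compute ||x|| (intermediates to 6 decimals).
||x|| = sqrt(7.7641^2 + 5.3922^2) = 9.452887
Step 2: Project.
Since ||x|| > R, scale = R/||x|| = 4/9.452887 = 0.423151, proj(x) = scale * x
proj(x) = [3.285387, 2.281715]
Step 3: Dot product.
a^T * proj(x) = 1*3.285387 + 0*2.281715 = 3.2854


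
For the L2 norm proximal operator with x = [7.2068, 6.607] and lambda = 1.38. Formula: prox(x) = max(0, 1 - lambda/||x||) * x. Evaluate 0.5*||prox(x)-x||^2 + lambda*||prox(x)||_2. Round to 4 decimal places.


Step 1: Compute ||x||.
||x|| = 9.777
Step 2: Compute scaling factor.
scale = max(0, 1 - 1.38/9.777) = 0.8589
Step 3: prox(x) = [6.1896, 5.6744]
||prox(x)|| = 8.397
Step 4: Proximal objective.
0.5*||prox-x||^2 = 0.9522
lambda*||prox|| = 11.5879
Total = 12.5401


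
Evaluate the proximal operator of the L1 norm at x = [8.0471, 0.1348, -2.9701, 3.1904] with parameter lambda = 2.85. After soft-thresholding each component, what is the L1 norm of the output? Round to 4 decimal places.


Soft-thresholding with lambda = 2.85:
prox(8.0471) = sign(8.0471)*max(|8.0471| - 2.85, 0) = 5.1971
prox(0.1348) = sign(0.1348)*max(|0.1348| - 2.85, 0) = 0.0
prox(-2.9701) = sign(-2.9701)*max(|-2.9701| - 2.85, 0) = -0.1201
prox(3.1904) = sign(3.1904)*max(|3.1904| - 2.85, 0) = 0.3404
prox(x) = [5.1971, 0.0, -0.1201, 0.3404]
||prox(x)||_1 = 5.1971 + 0.0 + 0.1201 + 0.3404 = 5.6576


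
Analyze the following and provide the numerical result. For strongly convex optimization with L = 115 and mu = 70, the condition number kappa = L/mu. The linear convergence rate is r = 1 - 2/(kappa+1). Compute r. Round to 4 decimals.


Step 1: Compute the condition number.
kappa = L/mu = 115/70 = 1.6429
Step 2: Compute the convergence rate.
r = 1 - 2/(kappa + 1) = 1 - 2*mu/(L + mu) = (L - mu)/(L + mu) = 45/185 = 0.2432


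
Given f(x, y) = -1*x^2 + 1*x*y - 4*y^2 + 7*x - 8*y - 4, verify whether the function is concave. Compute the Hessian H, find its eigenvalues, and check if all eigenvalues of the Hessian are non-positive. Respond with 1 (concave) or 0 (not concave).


The Hessian of f(x,y) = -1*x^2 + 1*x*y - 4*y^2 + 7*x - 8*y - 4 is:
H = [[-2, 1], [1, -8]]
Trace = -2 - 8 = -10
Determinant = -2*-8 - (1)^2 = 15
Discriminant = (-10)^2 - 4*15 = 40.0
Eigenvalues: lambda_1 = -8.1623, lambda_2 = -1.8377
The function is concave.

1


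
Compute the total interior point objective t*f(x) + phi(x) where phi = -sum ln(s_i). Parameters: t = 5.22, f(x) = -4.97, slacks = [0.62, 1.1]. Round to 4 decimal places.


Step 1: Compute log-barrier.
ln values: [-0.478, 0.0953]
phi = -(-0.478 + 0.0953) = 0.3827
Step 2: Compute augmented objective.
t*f(x) = 5.22*-4.97 = -25.9434
Total = -25.9434 + 0.3827 = -25.5607


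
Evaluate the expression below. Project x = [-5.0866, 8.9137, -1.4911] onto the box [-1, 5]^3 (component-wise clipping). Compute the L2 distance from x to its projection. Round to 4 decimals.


Project each component onto [-1, 5].
clip(-5.0866) = -1.0, clip(8.9137) = 5.0, clip(-1.4911) = -1.0
Projection = [-1.0, 5.0, -1.0]
Squared diffs: [16.7003, 15.317, 0.2412]
Distance = sqrt(32.2585) = 5.6797


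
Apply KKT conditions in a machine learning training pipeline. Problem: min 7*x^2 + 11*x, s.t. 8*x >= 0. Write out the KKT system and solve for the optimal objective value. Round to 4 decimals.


Step 1: Try lambda = 0 (constraint inactive).
x_unc = -11/(2*7) = -0.7857
Check: 8*-0.7857 = -6.2856 < 0 -- violated!
Step 2: Constraint must be active: 8*x = 0
x* = 0/8 = 0.0
lambda = (2*7*0.0 + 11)/8 = 1.375
Step 3: Compute optimal value.
f(x*) = 7*0.0^2 + 11*0.0 = 0.0


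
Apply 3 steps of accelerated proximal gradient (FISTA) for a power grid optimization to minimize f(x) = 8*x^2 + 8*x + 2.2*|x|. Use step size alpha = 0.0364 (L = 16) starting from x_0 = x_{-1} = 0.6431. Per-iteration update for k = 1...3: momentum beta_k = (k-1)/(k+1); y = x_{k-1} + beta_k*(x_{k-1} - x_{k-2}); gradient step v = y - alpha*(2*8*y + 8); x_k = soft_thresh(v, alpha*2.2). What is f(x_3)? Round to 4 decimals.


FISTA on f(x) = 8*x^2 + 8*x + 2.2*|x|
L = 16, alpha = 0.0364
Iteration 1: beta = 0.0, y = 0.6431 + 0.0*(0.6431 - 0.6431) = 0.6431
  grad(y) = 18.2896, v = y - alpha*grad = -0.0226
  prox(v) = soft_thresh(-0.0226, 0.0801) = 0.0
Iteration 2: beta = 0.3333, y = 0.0 + 0.3333*(0.0 - 0.6431) = -0.2144
  grad(y) = 4.5701, v = y - alpha*grad = -0.3807
  prox(v) = soft_thresh(-0.3807, 0.0801) = -0.3006
Iteration 3: beta = 0.5, y = -0.3006 + 0.5*(-0.3006 - 0.0) = -0.451
  grad(y) = 0.7847, v = y - alpha*grad = -0.4795
  prox(v) = soft_thresh(-0.4795, 0.0801) = -0.3994
f(x_3) = 8*(-0.3994)^2 + 8*(-0.3994) + 2.2*|-0.3994| = -1.0403


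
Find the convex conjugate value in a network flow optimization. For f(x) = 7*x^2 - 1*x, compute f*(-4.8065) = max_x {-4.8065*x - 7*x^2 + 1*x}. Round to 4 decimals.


f*(y) = sup_x {y*x - a*x^2 - b*x} = sup_x {(y-b)*x - a*x^2}
FOC: (y - b) - 2a*x = 0 => x* = (y - b)/(2a)
x* = (-4.8065 + 1)/(2*7) = -0.2719
f*(-4.8065) = (y-b)^2/(4a) = (-4.8065 + 1)^2/(4*7)
= 14.4894/28 = 0.5175


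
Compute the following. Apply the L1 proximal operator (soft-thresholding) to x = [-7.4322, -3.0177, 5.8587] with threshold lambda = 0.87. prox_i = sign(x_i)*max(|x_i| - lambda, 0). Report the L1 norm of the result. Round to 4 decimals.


Soft-thresholding with lambda = 0.87:
prox(-7.4322) = sign(-7.4322)*max(|-7.4322| - 0.87, 0) = -6.5622
prox(-3.0177) = sign(-3.0177)*max(|-3.0177| - 0.87, 0) = -2.1477
prox(5.8587) = sign(5.8587)*max(|5.8587| - 0.87, 0) = 4.9887
prox(x) = [-6.5622, -2.1477, 4.9887]
||prox(x)||_1 = 6.5622 + 2.1477 + 4.9887 = 13.6986


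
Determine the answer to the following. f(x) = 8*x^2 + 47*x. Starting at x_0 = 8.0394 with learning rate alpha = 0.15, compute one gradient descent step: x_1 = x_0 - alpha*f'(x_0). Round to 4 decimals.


We compute the gradient at x_0 and apply the update.
f'(x) = 16*x + 47
f'(8.0394) = 16*8.0394 + 47 = 175.6304
x_1 = 8.0394 - 0.15*175.6304 = -18.3052


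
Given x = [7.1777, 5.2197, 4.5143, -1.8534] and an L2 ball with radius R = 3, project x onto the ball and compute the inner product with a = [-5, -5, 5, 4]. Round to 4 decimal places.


Step 1: Compute ||x|| (intermediates to 6 decimals).
||x|| = sqrt(7.1777^2 + 5.2197^2 + 4.5143^2 + (-1.8534)^2) = 10.128111
Step 2: Project.
Since ||x|| > R, scale = R/||x|| = 3/10.128111 = 0.296205, proj(x) = scale * x
proj(x) = [2.126071, 1.546101, 1.337158, -0.548986]
Step 3: Dot product.
a^T * proj(x) = -5*2.126071 - 5*1.546101 + 5*1.337158 + 4*(-0.548986) = -13.871


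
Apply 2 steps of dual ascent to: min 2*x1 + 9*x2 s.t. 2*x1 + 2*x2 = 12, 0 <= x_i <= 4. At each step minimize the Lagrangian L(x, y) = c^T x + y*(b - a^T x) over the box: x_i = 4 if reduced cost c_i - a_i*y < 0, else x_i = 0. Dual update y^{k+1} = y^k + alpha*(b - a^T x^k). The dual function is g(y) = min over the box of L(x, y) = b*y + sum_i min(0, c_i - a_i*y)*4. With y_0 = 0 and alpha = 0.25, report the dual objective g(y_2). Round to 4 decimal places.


Dual ascent for LP: min 2*x1 + 9*x2, 2*x1 + 2*x2 = 12, 0 <= x_i <= 4
Step 1: y^k = 0.0, reduced costs: (2.0, 9.0)
  x^k = (0.0, 0.0), subgradient = b - a^T x = 12.0
  y^{k+1} = 0.0 + 0.25*12.0 = 3.0
Step 2: y^k = 3.0, reduced costs: (-4.0, 3.0)
  x^k = (4.0, 0.0), subgradient = b - a^T x = 4.0
  y^{k+1} = 3.0 + 0.25*4.0 = 4.0
Dual objective at y_2 = 4.0: reduced costs (-6.0, 1.0), box minimizer x = (4.0, 0.0)
g(y_2) = b*y + (c1 - a1*y)*x1 + (c2 - a2*y)*x2 = 12*4.0 + (-6.0)*4.0 + 1.0*0.0 = 48.0 - 24.0 + 0.0 = 24.0


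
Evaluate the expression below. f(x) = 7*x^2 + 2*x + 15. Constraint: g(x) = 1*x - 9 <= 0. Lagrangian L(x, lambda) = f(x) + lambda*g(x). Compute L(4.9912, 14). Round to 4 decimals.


Step 1: Evaluate f(x).
f(4.9912) = 7*4.9912^2 + 2*4.9912 + 15 = 199.3669
Step 2: Evaluate g(x).
g(4.9912) = 1*4.9912 - 9 = -4.0088
Step 3: Compute Lagrangian.
L = 199.3669 + 14*-4.0088 = 143.2437


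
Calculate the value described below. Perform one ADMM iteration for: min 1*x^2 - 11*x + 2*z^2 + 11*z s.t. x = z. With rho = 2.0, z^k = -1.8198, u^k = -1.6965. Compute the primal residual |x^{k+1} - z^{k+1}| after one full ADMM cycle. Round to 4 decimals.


ADMM iteration with rho = 2.0, z^k = -1.8198, u^k = -1.6965
Step 1: x-update.
Minimize 1*x^2 - 11*x + (2.0/2)*(x + 1.8198 - 1.6965)^2
FOC: (2*1 + 2.0)*x = 11 + 2.0*(-1.8198 + 1.6965)
x^{k+1} = 2.6884
Step 2: z-update.
Minimize 2*z^2 + 11*z + (2.0/2)*(2.6884 - z - 1.6965)^2
FOC: (2*2 + 2.0)*z = -11 + 2.0*(2.6884 - 1.6965)
z^{k+1} = -1.5027
Step 3: u-update.
u^{k+1} = -1.6965 + 2.6884 + 1.5027 = 2.4946
Step 4: Primal residual = |2.6884 + 1.5027| = 4.1911


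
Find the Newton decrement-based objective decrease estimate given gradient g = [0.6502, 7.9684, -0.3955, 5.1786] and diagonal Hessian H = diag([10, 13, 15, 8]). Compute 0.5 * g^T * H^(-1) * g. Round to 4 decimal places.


Step 1: H is diagonal, so H^(-1) * g = [0.065, 0.613, -0.0264, 0.6473].
Step 2: g^T H^(-1) g = sum_i g_i^2 / H_ii
  = (0.6502)^2/10 + (7.9684)^2/13 + (-0.3955)^2/15 + (5.1786)^2/8
  = 0.0423 + 4.8843 + 0.0104 + 3.3522 = 8.2892
Step 3: Objective decrease = 0.5 * g^T H^(-1) g = 4.1446


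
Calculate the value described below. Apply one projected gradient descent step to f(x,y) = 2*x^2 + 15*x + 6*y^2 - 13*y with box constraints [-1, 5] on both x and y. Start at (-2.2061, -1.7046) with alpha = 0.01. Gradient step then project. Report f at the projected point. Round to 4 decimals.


Step 1: Compute gradient at (-2.2061, -1.7046).
grad_x = 2*2*-2.2061 + 15 = 6.1756
grad_y = 2*6*-1.7046 - 13 = -33.4552
Step 2: Gradient step.
x_raw = -2.2061 - 0.01*6.1756 = -2.2679
y_raw = -1.7046 - 0.01*-33.4552 = -1.37
Step 3: Project onto [-1, 5].
x_proj = clip(-2.2679) = -1.0
y_proj = clip(-1.37) = -1.0
Step 4: Evaluate f.
f(-1.0, -1.0) = 6.0


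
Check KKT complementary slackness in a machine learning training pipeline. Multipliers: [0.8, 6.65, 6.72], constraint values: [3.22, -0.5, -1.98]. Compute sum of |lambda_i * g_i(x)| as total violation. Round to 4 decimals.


KKT complementary slackness check:
lambda_1 * g_1 = 0.8 * 3.22 = 2.576
lambda_2 * g_2 = 6.65 * -0.5 = -3.325
lambda_3 * g_3 = 6.72 * -1.98 = -13.3056
Total violation = 2.576 + 3.325 + 13.3056 = 19.2066


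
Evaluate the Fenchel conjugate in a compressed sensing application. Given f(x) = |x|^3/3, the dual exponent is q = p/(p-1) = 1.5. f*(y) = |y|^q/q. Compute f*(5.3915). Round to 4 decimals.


The conjugate exponent q satisfies 1/p + 1/q = 1.
p = 3, so q = 3/(3 - 1) = 1.5
|y|^q = 5.3915^1.5 = 12.5188
f*(5.3915) = 12.5188 / 1.5 = 8.3459


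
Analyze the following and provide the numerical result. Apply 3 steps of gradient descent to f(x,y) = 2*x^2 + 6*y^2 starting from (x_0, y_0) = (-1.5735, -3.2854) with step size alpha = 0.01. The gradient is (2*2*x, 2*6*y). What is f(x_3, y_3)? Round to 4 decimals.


Gradient descent on f(x,y) = 2*x^2 + 6*y^2.
Starting point: (-1.5735, -3.2854), alpha = 0.01
Step 1: grad_x = 2*2*-1.5735 = -6.294, grad_y = 2*6*-3.2854 = -39.4248
  x_1 = -1.5735 - 0.01*-6.294 = -1.5106
  y_1 = -3.2854 - 0.01*-39.4248 = -2.8912
Step 2: grad_x = 2*2*-1.5106 = -6.0422, grad_y = 2*6*-2.8912 = -34.6938
  x_2 = -1.5106 - 0.01*-6.0422 = -1.4501
  y_2 = -2.8912 - 0.01*-34.6938 = -2.5442
Step 3: grad_x = 2*2*-1.4501 = -5.8006, grad_y = 2*6*-2.5442 = -30.5306
  x_3 = -1.4501 - 0.01*-5.8006 = -1.3921
  y_3 = -2.5442 - 0.01*-30.5306 = -2.2389
f(-1.3921, -2.2389) = 2*(-1.3921)^2 + 6*(-2.2389)^2 = 33.9523


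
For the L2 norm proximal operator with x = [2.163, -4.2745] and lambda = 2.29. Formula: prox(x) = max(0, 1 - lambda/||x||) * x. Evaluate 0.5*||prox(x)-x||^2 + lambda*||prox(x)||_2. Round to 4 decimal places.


Step 1: Compute ||x||.
||x|| = 4.7906
Step 2: Compute scaling factor.
scale = max(0, 1 - 2.29/4.7906) = 0.522
Step 3: prox(x) = [1.129, -2.2312]
||prox(x)|| = 2.5006
Step 4: Proximal objective.
0.5*||prox-x||^2 = 2.6221
lambda*||prox|| = 5.7264
Total = 8.3484


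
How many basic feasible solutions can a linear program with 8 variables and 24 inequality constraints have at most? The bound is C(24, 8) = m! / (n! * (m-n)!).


Each vertex corresponds to some choice of n active constraints out of m, so the number of vertices is at most C(m, n) = m! / (n!(m-n)!).
m = 24, n = 8
Numerator: 24 * 23 * 22 * 21 * 20 * 19 * 18 * 17
Denominator: 8! = 40320
C(24, 8) = 735471


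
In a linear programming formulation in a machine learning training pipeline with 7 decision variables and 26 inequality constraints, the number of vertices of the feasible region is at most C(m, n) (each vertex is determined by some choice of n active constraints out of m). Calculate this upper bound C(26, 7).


Each vertex corresponds to some choice of n active constraints out of m, so the number of vertices is at most C(m, n) = m! / (n!(m-n)!).
m = 26, n = 7
Numerator: 26 * 25 * 24 * 23 * 22 * 21 * 20
Denominator: 7! = 5040
C(26, 7) = 657800
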